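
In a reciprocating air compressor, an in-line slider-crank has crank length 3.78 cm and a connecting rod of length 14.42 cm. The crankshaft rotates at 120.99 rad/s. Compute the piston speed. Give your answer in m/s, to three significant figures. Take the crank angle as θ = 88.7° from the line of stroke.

4.60

ω = 121 rad/s
For an in-line slider-crank, x = r cosθ + √(L² − r² sin²θ), so v = −rω sinθ·[1 + r cosθ/√(L² − r² sin²θ)].
With r = 0.0378 m, L = 0.1442 m, θ = 88.7°: √(L² − r² sin²θ) = 0.13916 m.
v = −0.0378·121·0.99974·[1 + 0.0378·0.02269/0.13916] = -4.6004 m/s.
|v| = 4.6004 m/s.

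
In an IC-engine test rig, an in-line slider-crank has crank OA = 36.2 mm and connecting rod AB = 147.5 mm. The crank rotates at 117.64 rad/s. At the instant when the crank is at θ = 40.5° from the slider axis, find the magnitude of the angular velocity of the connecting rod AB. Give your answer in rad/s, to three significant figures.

ω = 117.6 rad/s
The rod makes angle φ with the slider axis where L sinφ = r sinθ; differentiating, L cosφ·φ̇ = r ω cosθ.
L cosφ = √(L² − r² sin²θ) = 0.14561 m.
|ω_rod| = r ω |cosθ| / √(L² − r² sin²θ) = 0.0362·117.6·0.76041/0.14561 = 22.238 rad/s.

22.2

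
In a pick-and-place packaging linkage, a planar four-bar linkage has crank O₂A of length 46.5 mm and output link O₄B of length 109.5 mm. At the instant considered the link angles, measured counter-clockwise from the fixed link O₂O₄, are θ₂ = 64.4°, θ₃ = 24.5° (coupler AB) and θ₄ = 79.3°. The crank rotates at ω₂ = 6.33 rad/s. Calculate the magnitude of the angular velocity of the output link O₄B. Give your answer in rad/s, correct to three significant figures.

ω₂ = 6.33 rad/s
Differentiating the loop-closure r₂e^{iθ₂}+r₃e^{iθ₃}=r₁+r₄e^{iθ₄} gives r₂ω₂e^{iθ₂}+r₃ω₃e^{iθ₃}=r₄ω₄e^{iθ₄}.
Eliminating the other unknown: ω₄ = r₂ω₂ sin(θ₂−θ₃) / [r₄ sin(θ₄−θ₃)].
Numerator sine = +0.64145; denominator sine = +0.81714.
Result = 0.0465·6.33·(+0.64145) / (0.1095·(+0.81714)) = +2.1101 rad/s; magnitude 2.1101 rad/s.

2.11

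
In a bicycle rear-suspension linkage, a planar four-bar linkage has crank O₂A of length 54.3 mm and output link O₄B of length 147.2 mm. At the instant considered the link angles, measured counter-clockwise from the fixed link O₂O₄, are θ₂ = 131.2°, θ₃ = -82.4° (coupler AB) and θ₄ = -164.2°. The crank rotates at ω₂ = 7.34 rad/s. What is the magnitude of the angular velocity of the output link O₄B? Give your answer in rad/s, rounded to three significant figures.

ω₂ = 7.34 rad/s
Differentiating the loop-closure r₂e^{iθ₂}+r₃e^{iθ₃}=r₁+r₄e^{iθ₄} gives r₂ω₂e^{iθ₂}+r₃ω₃e^{iθ₃}=r₄ω₄e^{iθ₄}.
Eliminating the other unknown: ω₄ = r₂ω₂ sin(θ₂−θ₃) / [r₄ sin(θ₄−θ₃)].
Numerator sine = -0.55339; denominator sine = -0.98978.
Result = 0.0543·7.34·(-0.55339) / (0.1472·(-0.98978)) = +1.5139 rad/s; magnitude 1.5139 rad/s.

1.51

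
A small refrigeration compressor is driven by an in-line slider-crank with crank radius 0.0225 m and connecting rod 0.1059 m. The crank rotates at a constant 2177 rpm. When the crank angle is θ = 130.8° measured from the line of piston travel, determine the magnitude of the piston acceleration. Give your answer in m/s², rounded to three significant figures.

ω = 2π·2177/60 = 228 rad/s
x(θ) = r cosθ + √(L² − r² sin²θ); with ω constant, a = ω²·d²x/dθ².
d²x/dθ² = −r cosθ − r²(cos2θ)/√u − r⁴ sin²2θ/(4u^{3/2}),  u = L² − r² sin²θ = 0.0109247 m².
Substituting r = 0.0225 m, L = 0.1059 m, θ = 130.8°: d²x/dθ² = +0.015355 m.
a = ω²·d²x/dθ² = (228)²·(+0.015355) = +798.02 m/s²;  |a| = 798.02 m/s².

798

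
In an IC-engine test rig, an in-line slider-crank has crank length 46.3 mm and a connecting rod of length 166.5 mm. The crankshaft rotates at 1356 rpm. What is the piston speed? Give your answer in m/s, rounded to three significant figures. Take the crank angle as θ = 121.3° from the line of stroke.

ω = 2π·1356/60 = 142 rad/s
For an in-line slider-crank, x = r cosθ + √(L² − r² sin²θ), so v = −rω sinθ·[1 + r cosθ/√(L² − r² sin²θ)].
With r = 0.0463 m, L = 0.1665 m, θ = 121.3°: √(L² − r² sin²θ) = 0.16173 m.
v = −0.0463·142·0.85446·[1 + 0.0463·-0.51952/0.16173] = -4.7822 m/s.
|v| = 4.7822 m/s.

4.78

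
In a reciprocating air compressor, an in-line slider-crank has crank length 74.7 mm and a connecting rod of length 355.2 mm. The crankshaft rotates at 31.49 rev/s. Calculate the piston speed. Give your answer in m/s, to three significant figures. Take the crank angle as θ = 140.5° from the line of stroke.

7.86

ω = 2π·31.5 = 197.9 rad/s
For an in-line slider-crank, x = r cosθ + √(L² − r² sin²θ), so v = −rω sinθ·[1 + r cosθ/√(L² − r² sin²θ)].
With r = 0.0747 m, L = 0.3552 m, θ = 140.5°: √(L² − r² sin²θ) = 0.35201 m.
v = −0.0747·197.9·0.63608·[1 + 0.0747·-0.77162/0.35201] = -7.8618 m/s.
|v| = 7.8618 m/s.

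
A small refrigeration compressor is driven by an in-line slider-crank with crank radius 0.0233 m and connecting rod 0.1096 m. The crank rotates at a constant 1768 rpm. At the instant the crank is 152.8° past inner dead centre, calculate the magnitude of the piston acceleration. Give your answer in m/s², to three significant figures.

610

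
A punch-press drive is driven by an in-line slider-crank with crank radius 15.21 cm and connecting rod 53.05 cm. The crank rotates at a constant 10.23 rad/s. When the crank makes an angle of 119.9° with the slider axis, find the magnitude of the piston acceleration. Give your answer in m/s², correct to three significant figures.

10.2

ω = 10.23 rad/s
x(θ) = r cosθ + √(L² − r² sin²θ); with ω constant, a = ω²·d²x/dθ².
d²x/dθ² = −r cosθ − r²(cos2θ)/√u − r⁴ sin²2θ/(4u^{3/2}),  u = L² − r² sin²θ = 0.264045 m².
Substituting r = 0.1521 m, L = 0.5305 m, θ = 119.9°: d²x/dθ² = +0.09773 m.
a = ω²·d²x/dθ² = (10.23)²·(+0.09773) = +10.228 m/s²;  |a| = 10.228 m/s².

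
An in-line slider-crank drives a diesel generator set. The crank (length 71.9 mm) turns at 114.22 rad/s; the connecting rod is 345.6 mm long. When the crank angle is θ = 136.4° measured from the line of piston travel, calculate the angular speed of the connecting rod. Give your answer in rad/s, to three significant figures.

ω = 114.2 rad/s
The rod makes angle φ with the slider axis where L sinφ = r sinθ; differentiating, L cosφ·φ̇ = r ω cosθ.
L cosφ = √(L² − r² sin²θ) = 0.34202 m.
|ω_rod| = r ω |cosθ| / √(L² − r² sin²θ) = 0.0719·114.2·0.72417/0.34202 = 17.388 rad/s.

17.4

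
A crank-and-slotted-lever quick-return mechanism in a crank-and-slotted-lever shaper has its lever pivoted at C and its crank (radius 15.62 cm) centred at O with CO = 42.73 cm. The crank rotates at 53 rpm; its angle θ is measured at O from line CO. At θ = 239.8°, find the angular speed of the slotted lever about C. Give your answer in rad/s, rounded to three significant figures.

0.364

ω = 5.55 rad/s (from 53 rpm).
Crank pin A relative to C: A = (d + r cosθ, r sinθ); lever angle φ = atan2(r sinθ, d + r cosθ).
Differentiating tanφ: φ̇ = rω(d cosθ + r)/(d² + r² + 2dr cosθ).
d² + r² + 2dr cosθ = |CA|² = 0.139836 m²;  d cosθ + r = -0.05874 m.
|ω_lever| = |0.1562·5.55·-0.05874| / 0.139836 = 0.36417 rad/s.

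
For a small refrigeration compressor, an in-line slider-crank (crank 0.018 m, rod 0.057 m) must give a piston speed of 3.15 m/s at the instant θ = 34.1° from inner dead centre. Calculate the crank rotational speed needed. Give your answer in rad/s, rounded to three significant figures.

For an in-line slider-crank, |v_piston| = rω|sinθ|·[1 + r cosθ/√(L² − r² sin²θ)].
With r = 0.018 m, L = 0.057 m, θ = 34.1°: the bracketed kinematic factor |dx/dθ| = 0.012773 m.
ω = v/|dx/dθ| = 3.15/0.012773 = 246.62 rad/s.

247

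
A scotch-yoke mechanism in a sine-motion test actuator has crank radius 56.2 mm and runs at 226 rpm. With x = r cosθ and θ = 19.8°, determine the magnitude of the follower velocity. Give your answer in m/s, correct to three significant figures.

ω = 23.67 rad/s (from 226 rpm).
x = r cosθ ⇒ ẋ = −rω sinθ.
|v| = rω|sinθ| = 0.0562·23.67·|sin 19.8°| = 0.45054 m/s.

0.451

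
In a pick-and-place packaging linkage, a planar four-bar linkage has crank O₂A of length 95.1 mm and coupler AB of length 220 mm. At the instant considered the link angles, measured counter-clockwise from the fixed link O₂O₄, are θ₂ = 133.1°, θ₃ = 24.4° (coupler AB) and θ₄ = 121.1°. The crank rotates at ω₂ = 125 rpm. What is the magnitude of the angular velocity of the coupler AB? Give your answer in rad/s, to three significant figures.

ω₂ = 13.09 rad/s (from 125 rpm).
Differentiating the loop-closure r₂e^{iθ₂}+r₃e^{iθ₃}=r₁+r₄e^{iθ₄} gives r₂ω₂e^{iθ₂}+r₃ω₃e^{iθ₃}=r₄ω₄e^{iθ₄}.
Eliminating the other unknown: ω₃ = r₂ω₂ sin(θ₄−θ₂) / [r₃ sin(θ₃−θ₄)].
Numerator sine = -0.20791; denominator sine = -0.99317.
Result = 0.0951·13.09·(-0.20791) / (0.22·(-0.99317)) = +1.1845 rad/s; magnitude 1.1845 rad/s.

1.18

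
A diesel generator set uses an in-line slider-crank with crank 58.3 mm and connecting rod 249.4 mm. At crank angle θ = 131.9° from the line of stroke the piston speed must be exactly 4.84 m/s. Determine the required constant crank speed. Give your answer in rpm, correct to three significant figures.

1270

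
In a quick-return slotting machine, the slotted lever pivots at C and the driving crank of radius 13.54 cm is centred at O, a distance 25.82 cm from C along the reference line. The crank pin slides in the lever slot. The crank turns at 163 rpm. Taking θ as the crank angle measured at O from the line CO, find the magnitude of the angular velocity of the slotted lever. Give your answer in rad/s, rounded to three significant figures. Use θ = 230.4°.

1.67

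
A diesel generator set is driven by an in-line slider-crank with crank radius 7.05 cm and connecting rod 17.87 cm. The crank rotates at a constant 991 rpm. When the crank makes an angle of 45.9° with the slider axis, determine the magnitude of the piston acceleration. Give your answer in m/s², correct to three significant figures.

ω = 2π·991/60 = 103.8 rad/s
x(θ) = r cosθ + √(L² − r² sin²θ); with ω constant, a = ω²·d²x/dθ².
d²x/dθ² = −r cosθ − r²(cos2θ)/√u − r⁴ sin²2θ/(4u^{3/2}),  u = L² − r² sin²θ = 0.0293705 m².
Substituting r = 0.0705 m, L = 0.1787 m, θ = 45.9°: d²x/dθ² = -0.049377 m.
a = ω²·d²x/dθ² = (103.8)²·(-0.049377) = -531.77 m/s²;  |a| = 531.77 m/s².

532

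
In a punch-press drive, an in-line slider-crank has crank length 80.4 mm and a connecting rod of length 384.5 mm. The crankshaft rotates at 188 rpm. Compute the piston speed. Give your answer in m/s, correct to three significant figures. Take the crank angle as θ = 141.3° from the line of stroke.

0.827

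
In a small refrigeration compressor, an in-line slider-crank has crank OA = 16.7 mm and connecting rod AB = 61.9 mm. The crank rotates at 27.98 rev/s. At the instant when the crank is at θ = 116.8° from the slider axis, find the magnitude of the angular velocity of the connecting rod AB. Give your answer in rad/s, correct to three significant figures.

22.0

ω = 175.8 rad/s (converted from 27.98 rev/s).
The rod makes angle φ with the slider axis where L sinφ = r sinθ; differentiating, L cosφ·φ̇ = r ω cosθ.
L cosφ = √(L² − r² sin²θ) = 0.060078 m.
|ω_rod| = r ω |cosθ| / √(L² − r² sin²θ) = 0.0167·175.8·0.45088/0.060078 = 22.034 rad/s.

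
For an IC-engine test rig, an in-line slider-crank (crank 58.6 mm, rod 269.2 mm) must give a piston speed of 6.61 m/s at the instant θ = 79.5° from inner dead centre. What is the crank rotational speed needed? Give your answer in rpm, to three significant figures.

1050

For an in-line slider-crank, |v_piston| = rω|sinθ|·[1 + r cosθ/√(L² − r² sin²θ)].
With r = 0.0586 m, L = 0.2692 m, θ = 79.5°: the bracketed kinematic factor |dx/dθ| = 0.059959 m.
ω = v/|dx/dθ| = 6.61/0.059959 = 110.24 rad/s.
N = 60ω/(2π) = 1052.7 rpm.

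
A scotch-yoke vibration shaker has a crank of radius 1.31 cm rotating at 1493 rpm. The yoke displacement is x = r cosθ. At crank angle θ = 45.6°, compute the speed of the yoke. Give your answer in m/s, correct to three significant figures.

ω = 156.3 rad/s (from 1493 rpm).
x = r cosθ ⇒ ẋ = −rω sinθ.
|v| = rω|sinθ| = 0.0131·156.3·|sin 45.6°| = 1.4633 m/s.

1.46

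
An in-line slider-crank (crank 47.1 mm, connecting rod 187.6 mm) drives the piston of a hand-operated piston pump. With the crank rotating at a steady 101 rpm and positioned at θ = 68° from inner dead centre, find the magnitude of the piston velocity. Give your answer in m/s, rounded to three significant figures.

0.507

ω = 2π·101/60 = 10.58 rad/s
For an in-line slider-crank, x = r cosθ + √(L² − r² sin²θ), so v = −rω sinθ·[1 + r cosθ/√(L² − r² sin²θ)].
With r = 0.0471 m, L = 0.1876 m, θ = 68°: √(L² − r² sin²θ) = 0.18245 m.
v = −0.0471·10.58·0.92718·[1 + 0.0471·0.37461/0.18245] = -0.50656 m/s.
|v| = 0.50656 m/s.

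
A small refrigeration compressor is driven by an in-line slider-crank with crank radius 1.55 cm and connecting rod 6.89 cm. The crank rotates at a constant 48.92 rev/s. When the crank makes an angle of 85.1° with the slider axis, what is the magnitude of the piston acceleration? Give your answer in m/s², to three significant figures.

208

ω = 2π·48.9 = 307.4 rad/s
x(θ) = r cosθ + √(L² − r² sin²θ); with ω constant, a = ω²·d²x/dθ².
d²x/dθ² = −r cosθ − r²(cos2θ)/√u − r⁴ sin²2θ/(4u^{3/2}),  u = L² − r² sin²θ = 0.00450871 m².
Substituting r = 0.0155 m, L = 0.0689 m, θ = 85.1°: d²x/dθ² = +0.0022004 m.
a = ω²·d²x/dθ² = (307.4)²·(+0.0022004) = +207.89 m/s²;  |a| = 207.89 m/s².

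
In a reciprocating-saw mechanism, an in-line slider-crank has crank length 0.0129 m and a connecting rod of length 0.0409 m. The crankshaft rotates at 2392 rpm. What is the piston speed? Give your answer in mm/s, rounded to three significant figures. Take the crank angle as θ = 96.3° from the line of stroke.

3090

ω = 2π·2392/60 = 250.5 rad/s
For an in-line slider-crank, x = r cosθ + √(L² − r² sin²θ), so v = −rω sinθ·[1 + r cosθ/√(L² − r² sin²θ)].
With r = 0.0129 m, L = 0.0409 m, θ = 96.3°: √(L² − r² sin²θ) = 0.038838 m.
v = −0.0129·250.5·0.99396·[1 + 0.0129·-0.10973/0.038838] = -3.0947 m/s.
|v| = 3.0947 m/s = 3094.7 mm/s.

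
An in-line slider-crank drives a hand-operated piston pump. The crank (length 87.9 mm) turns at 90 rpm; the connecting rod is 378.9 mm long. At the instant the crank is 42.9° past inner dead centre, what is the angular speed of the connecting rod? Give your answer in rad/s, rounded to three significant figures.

ω = 9.425 rad/s (converted from 90 rpm).
The rod makes angle φ with the slider axis where L sinφ = r sinθ; differentiating, L cosφ·φ̇ = r ω cosθ.
L cosφ = √(L² − r² sin²θ) = 0.37415 m.
|ω_rod| = r ω |cosθ| / √(L² − r² sin²θ) = 0.0879·9.425·0.73254/0.37415 = 1.622 rad/s.

1.62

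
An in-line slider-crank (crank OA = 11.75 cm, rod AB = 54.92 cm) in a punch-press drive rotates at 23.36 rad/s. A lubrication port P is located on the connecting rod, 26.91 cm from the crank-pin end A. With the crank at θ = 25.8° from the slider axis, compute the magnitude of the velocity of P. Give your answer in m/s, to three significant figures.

ω = 23.36 rad/s.  Crank-pin speed |V_A| = rω = 2.7448 m/s, perpendicular to OA.
Rod angle: sinφ = −(r/L) sinθ ⇒ φ = -5.343°; ω_rod = −rω cosθ/√(L²−r²sin²θ) = -4.5193 rad/s.
V_P = V_A + ω_rod × AP, with AP = 0.2691 m along the rod.
Components: V_Px = −rω sinθ − a·ω_rod·sinφ = -1.3079 m/s;  V_Py = rω cosθ + a·ω_rod·cosφ = +1.2603 m/s.
|V_P| = √(V_Px² + V_Py²) = 1.8163 m/s.

1.82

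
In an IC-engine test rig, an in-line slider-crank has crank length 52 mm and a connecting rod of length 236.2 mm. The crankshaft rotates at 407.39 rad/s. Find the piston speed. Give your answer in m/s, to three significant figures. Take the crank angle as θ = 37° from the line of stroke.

15.0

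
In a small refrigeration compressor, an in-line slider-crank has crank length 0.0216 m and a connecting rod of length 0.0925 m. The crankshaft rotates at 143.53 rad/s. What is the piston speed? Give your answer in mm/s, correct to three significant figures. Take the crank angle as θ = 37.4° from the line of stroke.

2240

ω = 143.5 rad/s
For an in-line slider-crank, x = r cosθ + √(L² − r² sin²θ), so v = −rω sinθ·[1 + r cosθ/√(L² − r² sin²θ)].
With r = 0.0216 m, L = 0.0925 m, θ = 37.4°: √(L² − r² sin²θ) = 0.091565 m.
v = −0.0216·143.5·0.60738·[1 + 0.0216·0.79441/0.091565] = -2.2359 m/s.
|v| = 2.2359 m/s = 2235.9 mm/s.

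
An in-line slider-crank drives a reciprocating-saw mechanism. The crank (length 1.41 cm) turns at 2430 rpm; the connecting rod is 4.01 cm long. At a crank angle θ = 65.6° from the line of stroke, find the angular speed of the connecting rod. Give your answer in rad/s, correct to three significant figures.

39.0

ω = 254.5 rad/s (converted from 2430 rpm).
The rod makes angle φ with the slider axis where L sinφ = r sinθ; differentiating, L cosφ·φ̇ = r ω cosθ.
L cosφ = √(L² − r² sin²θ) = 0.037989 m.
|ω_rod| = r ω |cosθ| / √(L² − r² sin²θ) = 0.0141·254.5·0.41310/0.037989 = 39.018 rad/s.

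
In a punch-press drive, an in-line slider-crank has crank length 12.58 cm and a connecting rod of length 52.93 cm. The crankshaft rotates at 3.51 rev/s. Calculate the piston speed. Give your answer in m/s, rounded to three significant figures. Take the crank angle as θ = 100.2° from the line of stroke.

ω = 2π·3.51 = 22.05 rad/s
For an in-line slider-crank, x = r cosθ + √(L² − r² sin²θ), so v = −rω sinθ·[1 + r cosθ/√(L² − r² sin²θ)].
With r = 0.1258 m, L = 0.5293 m, θ = 100.2°: √(L² − r² sin²θ) = 0.51462 m.
v = −0.1258·22.05·0.98420·[1 + 0.1258·-0.17708/0.51462] = -2.6123 m/s.
|v| = 2.6123 m/s.

2.61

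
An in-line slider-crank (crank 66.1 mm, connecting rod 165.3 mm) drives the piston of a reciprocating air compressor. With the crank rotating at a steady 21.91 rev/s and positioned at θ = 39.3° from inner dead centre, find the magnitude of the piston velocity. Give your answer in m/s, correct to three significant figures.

ω = 2π·21.9 = 137.7 rad/s
For an in-line slider-crank, x = r cosθ + √(L² − r² sin²θ), so v = −rω sinθ·[1 + r cosθ/√(L² − r² sin²θ)].
With r = 0.0661 m, L = 0.1653 m, θ = 39.3°: √(L² − r² sin²θ) = 0.15991 m.
v = −0.0661·137.7·0.63338·[1 + 0.0661·0.77384/0.15991] = -7.6071 m/s.
|v| = 7.6071 m/s.

7.61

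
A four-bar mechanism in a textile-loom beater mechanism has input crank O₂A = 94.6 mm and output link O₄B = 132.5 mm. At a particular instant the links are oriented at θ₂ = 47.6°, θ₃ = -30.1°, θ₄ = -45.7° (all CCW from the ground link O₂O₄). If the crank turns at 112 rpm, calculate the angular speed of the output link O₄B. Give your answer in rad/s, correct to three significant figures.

30.4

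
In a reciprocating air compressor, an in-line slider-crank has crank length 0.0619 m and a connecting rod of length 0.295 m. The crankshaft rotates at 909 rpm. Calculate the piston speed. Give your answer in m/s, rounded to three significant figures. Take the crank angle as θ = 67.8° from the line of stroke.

5.90

ω = 2π·909/60 = 95.19 rad/s
For an in-line slider-crank, x = r cosθ + √(L² − r² sin²θ), so v = −rω sinθ·[1 + r cosθ/√(L² − r² sin²θ)].
With r = 0.0619 m, L = 0.295 m, θ = 67.8°: √(L² − r² sin²θ) = 0.28938 m.
v = −0.0619·95.19·0.92587·[1 + 0.0619·0.37784/0.28938] = -5.8964 m/s.
|v| = 5.8964 m/s.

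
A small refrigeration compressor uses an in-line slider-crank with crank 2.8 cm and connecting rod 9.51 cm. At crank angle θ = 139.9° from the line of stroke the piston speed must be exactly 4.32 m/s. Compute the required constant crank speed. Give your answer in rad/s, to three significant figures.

For an in-line slider-crank, |v_piston| = rω|sinθ|·[1 + r cosθ/√(L² − r² sin²θ)].
With r = 0.028 m, L = 0.0951 m, θ = 139.9°: the bracketed kinematic factor |dx/dθ| = 0.013899 m.
ω = v/|dx/dθ| = 4.32/0.013899 = 310.82 rad/s.

311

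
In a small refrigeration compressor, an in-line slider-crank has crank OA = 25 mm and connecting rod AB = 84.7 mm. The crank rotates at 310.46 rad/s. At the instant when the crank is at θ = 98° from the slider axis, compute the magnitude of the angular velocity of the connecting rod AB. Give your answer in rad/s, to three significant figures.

13.3

ω = 310.5 rad/s
The rod makes angle φ with the slider axis where L sinφ = r sinθ; differentiating, L cosφ·φ̇ = r ω cosθ.
L cosφ = √(L² − r² sin²θ) = 0.081001 m.
|ω_rod| = r ω |cosθ| / √(L² − r² sin²θ) = 0.025·310.5·0.13917/0.081001 = 13.336 rad/s.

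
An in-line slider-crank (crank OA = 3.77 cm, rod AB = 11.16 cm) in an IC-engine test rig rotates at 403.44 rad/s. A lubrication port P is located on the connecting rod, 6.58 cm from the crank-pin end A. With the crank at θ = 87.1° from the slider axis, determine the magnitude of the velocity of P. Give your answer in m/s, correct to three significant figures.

15.4

ω = 403.4 rad/s.  Crank-pin speed |V_A| = rω = 15.21 m/s, perpendicular to OA.
Rod angle: sinφ = −(r/L) sinθ ⇒ φ = -19.717°; ω_rod = −rω cosθ/√(L²−r²sin²θ) = -7.3246 rad/s.
V_P = V_A + ω_rod × AP, with AP = 0.0658 m along the rod.
Components: V_Px = −rω sinθ − a·ω_rod·sinφ = -15.353 m/s;  V_Py = rω cosθ + a·ω_rod·cosφ = +0.3158 m/s.
|V_P| = √(V_Px² + V_Py²) = 15.356 m/s.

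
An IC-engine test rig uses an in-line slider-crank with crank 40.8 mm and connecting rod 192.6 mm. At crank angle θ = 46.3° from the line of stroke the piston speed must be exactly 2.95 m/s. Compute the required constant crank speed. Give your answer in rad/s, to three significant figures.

87.1

For an in-line slider-crank, |v_piston| = rω|sinθ|·[1 + r cosθ/√(L² − r² sin²θ)].
With r = 0.0408 m, L = 0.1926 m, θ = 46.3°: the bracketed kinematic factor |dx/dθ| = 0.033866 m.
ω = v/|dx/dθ| = 2.95/0.033866 = 87.109 rad/s.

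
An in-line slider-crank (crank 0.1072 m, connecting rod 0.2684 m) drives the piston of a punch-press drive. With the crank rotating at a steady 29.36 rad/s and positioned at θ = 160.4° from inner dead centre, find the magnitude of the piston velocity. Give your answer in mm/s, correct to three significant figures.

655

ω = 29.36 rad/s
For an in-line slider-crank, x = r cosθ + √(L² − r² sin²θ), so v = −rω sinθ·[1 + r cosθ/√(L² − r² sin²θ)].
With r = 0.1072 m, L = 0.2684 m, θ = 160.4°: √(L² − r² sin²θ) = 0.26598 m.
v = −0.1072·29.36·0.33545·[1 + 0.1072·-0.94206/0.26598] = -0.65493 m/s.
|v| = 0.65493 m/s = 654.93 mm/s.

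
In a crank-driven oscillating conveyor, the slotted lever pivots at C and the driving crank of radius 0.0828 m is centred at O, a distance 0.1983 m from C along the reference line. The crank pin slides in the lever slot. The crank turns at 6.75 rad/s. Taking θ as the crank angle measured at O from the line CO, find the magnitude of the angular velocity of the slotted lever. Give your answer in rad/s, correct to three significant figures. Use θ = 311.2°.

1.76

ω = 6.75 rad/s
Crank pin A relative to C: A = (d + r cosθ, r sinθ); lever angle φ = atan2(r sinθ, d + r cosθ).
Differentiating tanφ: φ̇ = rω(d cosθ + r)/(d² + r² + 2dr cosθ).
d² + r² + 2dr cosθ = |CA|² = 0.0678091 m²;  d cosθ + r = +0.21342 m.
|ω_lever| = |0.0828·6.75·+0.21342| / 0.0678091 = 1.759 rad/s.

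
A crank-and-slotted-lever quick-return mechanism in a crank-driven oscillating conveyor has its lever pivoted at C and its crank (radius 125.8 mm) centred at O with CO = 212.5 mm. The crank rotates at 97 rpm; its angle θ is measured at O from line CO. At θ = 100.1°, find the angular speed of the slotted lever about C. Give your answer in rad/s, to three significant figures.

2.19

ω = 10.16 rad/s (from 97 rpm).
Crank pin A relative to C: A = (d + r cosθ, r sinθ); lever angle φ = atan2(r sinθ, d + r cosθ).
Differentiating tanφ: φ̇ = rω(d cosθ + r)/(d² + r² + 2dr cosθ).
d² + r² + 2dr cosθ = |CA|² = 0.0516059 m²;  d cosθ + r = +0.088535 m.
|ω_lever| = |0.1258·10.16·+0.088535| / 0.0516059 = 2.1923 rad/s.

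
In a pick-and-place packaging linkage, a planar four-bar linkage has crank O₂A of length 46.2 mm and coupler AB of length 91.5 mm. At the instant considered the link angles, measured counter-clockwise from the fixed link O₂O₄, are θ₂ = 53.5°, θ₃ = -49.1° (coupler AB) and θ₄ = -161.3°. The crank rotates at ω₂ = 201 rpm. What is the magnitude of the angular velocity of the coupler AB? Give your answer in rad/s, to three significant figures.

6.55

ω₂ = 21.05 rad/s (from 201 rpm).
Differentiating the loop-closure r₂e^{iθ₂}+r₃e^{iθ₃}=r₁+r₄e^{iθ₄} gives r₂ω₂e^{iθ₂}+r₃ω₃e^{iθ₃}=r₄ω₄e^{iθ₄}.
Eliminating the other unknown: ω₃ = r₂ω₂ sin(θ₄−θ₂) / [r₃ sin(θ₃−θ₄)].
Numerator sine = +0.57071; denominator sine = +0.92587.
Result = 0.0462·21.05·(+0.57071) / (0.0915·(+0.92587)) = +6.5511 rad/s; magnitude 6.5511 rad/s.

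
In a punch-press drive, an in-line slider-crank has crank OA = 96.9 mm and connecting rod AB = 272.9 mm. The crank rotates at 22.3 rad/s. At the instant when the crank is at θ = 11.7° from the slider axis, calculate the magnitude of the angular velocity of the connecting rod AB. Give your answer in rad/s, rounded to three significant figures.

ω = 22.3 rad/s
The rod makes angle φ with the slider axis where L sinφ = r sinθ; differentiating, L cosφ·φ̇ = r ω cosθ.
L cosφ = √(L² − r² sin²θ) = 0.27219 m.
|ω_rod| = r ω |cosθ| / √(L² − r² sin²θ) = 0.0969·22.3·0.97922/0.27219 = 7.7738 rad/s.

7.77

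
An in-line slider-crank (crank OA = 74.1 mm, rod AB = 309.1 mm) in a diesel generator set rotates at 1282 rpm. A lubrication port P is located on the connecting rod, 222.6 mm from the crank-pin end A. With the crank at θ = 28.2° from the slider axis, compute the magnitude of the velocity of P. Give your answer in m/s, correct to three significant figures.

ω = 134.3 rad/s.  Crank-pin speed |V_A| = rω = 9.948 m/s, perpendicular to OA.
Rod angle: sinφ = −(r/L) sinθ ⇒ φ = -6.505°; ω_rod = −rω cosθ/√(L²−r²sin²θ) = -28.547 rad/s.
V_P = V_A + ω_rod × AP, with AP = 0.2226 m along the rod.
Components: V_Px = −rω sinθ − a·ω_rod·sinφ = -5.4208 m/s;  V_Py = rω cosθ + a·ω_rod·cosφ = +2.4535 m/s.
|V_P| = √(V_Px² + V_Py²) = 5.9502 m/s.

5.95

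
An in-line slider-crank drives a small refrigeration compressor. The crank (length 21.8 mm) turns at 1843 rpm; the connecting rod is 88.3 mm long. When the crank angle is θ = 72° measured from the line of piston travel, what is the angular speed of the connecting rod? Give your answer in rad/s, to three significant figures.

ω = 193 rad/s (converted from 1843 rpm).
The rod makes angle φ with the slider axis where L sinφ = r sinθ; differentiating, L cosφ·φ̇ = r ω cosθ.
L cosφ = √(L² − r² sin²θ) = 0.085831 m.
|ω_rod| = r ω |cosθ| / √(L² − r² sin²θ) = 0.0218·193·0.30902/0.085831 = 15.148 rad/s.

15.1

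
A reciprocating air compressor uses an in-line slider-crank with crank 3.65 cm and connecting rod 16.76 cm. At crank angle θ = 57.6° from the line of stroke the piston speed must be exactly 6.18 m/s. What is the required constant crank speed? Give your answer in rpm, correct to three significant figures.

For an in-line slider-crank, |v_piston| = rω|sinθ|·[1 + r cosθ/√(L² − r² sin²θ)].
With r = 0.0365 m, L = 0.1676 m, θ = 57.6°: the bracketed kinematic factor |dx/dθ| = 0.034477 m.
ω = v/|dx/dθ| = 6.18/0.034477 = 179.25 rad/s.
N = 60ω/(2π) = 1711.7 rpm.

1710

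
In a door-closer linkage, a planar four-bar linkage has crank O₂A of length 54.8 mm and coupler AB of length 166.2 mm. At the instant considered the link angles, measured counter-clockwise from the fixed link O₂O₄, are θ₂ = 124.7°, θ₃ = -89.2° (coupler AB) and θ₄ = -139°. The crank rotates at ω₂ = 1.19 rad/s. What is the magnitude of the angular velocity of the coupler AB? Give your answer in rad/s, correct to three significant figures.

0.511

ω₂ = 1.19 rad/s
Differentiating the loop-closure r₂e^{iθ₂}+r₃e^{iθ₃}=r₁+r₄e^{iθ₄} gives r₂ω₂e^{iθ₂}+r₃ω₃e^{iθ₃}=r₄ω₄e^{iθ₄}.
Eliminating the other unknown: ω₃ = r₂ω₂ sin(θ₄−θ₂) / [r₃ sin(θ₃−θ₄)].
Numerator sine = +0.99396; denominator sine = +0.76380.
Result = 0.0548·1.19·(+0.99396) / (0.1662·(+0.76380)) = +0.51061 rad/s; magnitude 0.51061 rad/s.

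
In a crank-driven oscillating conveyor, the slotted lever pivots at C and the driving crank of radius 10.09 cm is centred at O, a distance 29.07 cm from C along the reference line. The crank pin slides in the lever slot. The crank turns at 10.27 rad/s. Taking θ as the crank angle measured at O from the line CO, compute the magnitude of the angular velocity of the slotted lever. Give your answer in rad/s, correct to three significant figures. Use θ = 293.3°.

1.90

ω = 10.27 rad/s
Crank pin A relative to C: A = (d + r cosθ, r sinθ); lever angle φ = atan2(r sinθ, d + r cosθ).
Differentiating tanφ: φ̇ = rω(d cosθ + r)/(d² + r² + 2dr cosθ).
d² + r² + 2dr cosθ = |CA|² = 0.117891 m²;  d cosθ + r = +0.21589 m.
|ω_lever| = |0.1009·10.27·+0.21589| / 0.117891 = 1.8976 rad/s.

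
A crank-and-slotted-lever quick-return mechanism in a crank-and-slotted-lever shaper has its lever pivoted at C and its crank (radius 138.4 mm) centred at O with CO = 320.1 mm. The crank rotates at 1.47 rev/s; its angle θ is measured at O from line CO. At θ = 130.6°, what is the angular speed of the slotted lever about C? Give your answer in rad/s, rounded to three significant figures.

1.40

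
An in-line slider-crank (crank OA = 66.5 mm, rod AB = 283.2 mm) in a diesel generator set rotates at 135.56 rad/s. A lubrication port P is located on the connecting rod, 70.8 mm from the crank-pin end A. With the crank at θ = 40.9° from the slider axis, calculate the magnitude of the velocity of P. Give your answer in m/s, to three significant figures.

8.01

ω = 135.6 rad/s.  Crank-pin speed |V_A| = rω = 9.0147 m/s, perpendicular to OA.
Rod angle: sinφ = −(r/L) sinθ ⇒ φ = -8.844°; ω_rod = −rω cosθ/√(L²−r²sin²θ) = -24.35 rad/s.
V_P = V_A + ω_rod × AP, with AP = 0.0708 m along the rod.
Components: V_Px = −rω sinθ − a·ω_rod·sinφ = -6.1674 m/s;  V_Py = rω cosθ + a·ω_rod·cosφ = +5.1104 m/s.
|V_P| = √(V_Px² + V_Py²) = 8.0095 m/s.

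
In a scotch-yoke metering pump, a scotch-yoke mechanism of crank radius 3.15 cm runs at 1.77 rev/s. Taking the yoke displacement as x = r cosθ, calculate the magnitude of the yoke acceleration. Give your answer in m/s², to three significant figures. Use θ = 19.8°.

3.67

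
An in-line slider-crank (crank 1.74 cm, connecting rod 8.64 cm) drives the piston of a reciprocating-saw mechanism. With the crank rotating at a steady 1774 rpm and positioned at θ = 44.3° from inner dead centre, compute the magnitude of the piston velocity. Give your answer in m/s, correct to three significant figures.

ω = 2π·1774/60 = 185.8 rad/s
For an in-line slider-crank, x = r cosθ + √(L² − r² sin²θ), so v = −rω sinθ·[1 + r cosθ/√(L² − r² sin²θ)].
With r = 0.0174 m, L = 0.0864 m, θ = 44.3°: √(L² − r² sin²θ) = 0.085541 m.
v = −0.0174·185.8·0.69842·[1 + 0.0174·0.71569/0.085541] = -2.5863 m/s.
|v| = 2.5863 m/s.

2.59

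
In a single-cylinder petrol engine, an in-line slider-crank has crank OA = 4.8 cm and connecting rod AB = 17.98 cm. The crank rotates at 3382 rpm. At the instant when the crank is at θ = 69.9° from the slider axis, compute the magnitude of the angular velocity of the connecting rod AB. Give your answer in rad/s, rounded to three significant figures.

ω = 354.2 rad/s (converted from 3382 rpm).
The rod makes angle φ with the slider axis where L sinφ = r sinθ; differentiating, L cosφ·φ̇ = r ω cosθ.
L cosφ = √(L² − r² sin²θ) = 0.17406 m.
|ω_rod| = r ω |cosθ| / √(L² − r² sin²θ) = 0.048·354.2·0.34366/0.17406 = 33.564 rad/s.

33.6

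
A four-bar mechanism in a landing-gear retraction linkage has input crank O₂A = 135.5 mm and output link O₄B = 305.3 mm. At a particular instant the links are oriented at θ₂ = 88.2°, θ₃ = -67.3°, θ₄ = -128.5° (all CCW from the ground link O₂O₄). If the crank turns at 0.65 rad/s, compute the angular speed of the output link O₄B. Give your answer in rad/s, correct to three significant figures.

0.137

ω₂ = 0.65 rad/s
Differentiating the loop-closure r₂e^{iθ₂}+r₃e^{iθ₃}=r₁+r₄e^{iθ₄} gives r₂ω₂e^{iθ₂}+r₃ω₃e^{iθ₃}=r₄ω₄e^{iθ₄}.
Eliminating the other unknown: ω₄ = r₂ω₂ sin(θ₂−θ₃) / [r₄ sin(θ₄−θ₃)].
Numerator sine = +0.41469; denominator sine = -0.87631.
Result = 0.1355·0.65·(+0.41469) / (0.3053·(-0.87631)) = -0.13652 rad/s; magnitude 0.13652 rad/s.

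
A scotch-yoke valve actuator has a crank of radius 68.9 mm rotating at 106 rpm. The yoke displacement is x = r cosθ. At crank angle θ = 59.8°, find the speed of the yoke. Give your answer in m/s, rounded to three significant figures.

0.661

ω = 11.1 rad/s (from 106 rpm).
x = r cosθ ⇒ ẋ = −rω sinθ.
|v| = rω|sinθ| = 0.0689·11.1·|sin 59.8°| = 0.66101 m/s.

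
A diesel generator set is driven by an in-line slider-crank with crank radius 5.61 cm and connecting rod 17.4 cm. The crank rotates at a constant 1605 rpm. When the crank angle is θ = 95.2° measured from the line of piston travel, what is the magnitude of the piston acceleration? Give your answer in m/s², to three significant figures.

674

ω = 2π·1605/60 = 168.1 rad/s
x(θ) = r cosθ + √(L² − r² sin²θ); with ω constant, a = ω²·d²x/dθ².
d²x/dθ² = −r cosθ − r²(cos2θ)/√u − r⁴ sin²2θ/(4u^{3/2}),  u = L² − r² sin²θ = 0.0271546 m².
Substituting r = 0.0561 m, L = 0.174 m, θ = 95.2°: d²x/dθ² = +0.023851 m.
a = ω²·d²x/dθ² = (168.1)²·(+0.023851) = +673.78 m/s²;  |a| = 673.78 m/s².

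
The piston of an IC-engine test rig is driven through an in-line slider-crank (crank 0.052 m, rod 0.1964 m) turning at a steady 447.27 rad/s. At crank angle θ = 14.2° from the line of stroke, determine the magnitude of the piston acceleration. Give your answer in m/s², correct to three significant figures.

12500

ω = 447.3 rad/s
x(θ) = r cosθ + √(L² − r² sin²θ); with ω constant, a = ω²·d²x/dθ².
d²x/dθ² = −r cosθ − r²(cos2θ)/√u − r⁴ sin²2θ/(4u^{3/2}),  u = L² − r² sin²θ = 0.0384102 m².
Substituting r = 0.052 m, L = 0.1964 m, θ = 14.2°: d²x/dθ² = -0.062603 m.
a = ω²·d²x/dθ² = (447.3)²·(-0.062603) = -12524 m/s²;  |a| = 12524 m/s².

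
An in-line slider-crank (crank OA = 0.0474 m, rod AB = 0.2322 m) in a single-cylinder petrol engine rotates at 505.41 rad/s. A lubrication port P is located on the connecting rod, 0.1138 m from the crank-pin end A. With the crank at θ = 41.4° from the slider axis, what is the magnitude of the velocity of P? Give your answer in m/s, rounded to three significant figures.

19.3

ω = 505.4 rad/s.  Crank-pin speed |V_A| = rω = 23.956 m/s, perpendicular to OA.
Rod angle: sinφ = −(r/L) sinθ ⇒ φ = -7.758°; ω_rod = −rω cosθ/√(L²−r²sin²θ) = -78.105 rad/s.
V_P = V_A + ω_rod × AP, with AP = 0.1138 m along the rod.
Components: V_Px = −rω sinθ − a·ω_rod·sinφ = -17.043 m/s;  V_Py = rω cosθ + a·ω_rod·cosφ = +9.163 m/s.
|V_P| = √(V_Px² + V_Py²) = 19.35 m/s.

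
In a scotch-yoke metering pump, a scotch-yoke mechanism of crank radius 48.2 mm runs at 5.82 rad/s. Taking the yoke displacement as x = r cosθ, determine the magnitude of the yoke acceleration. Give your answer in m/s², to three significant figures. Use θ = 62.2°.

ω = 5.82 rad/s
x = r cosθ ⇒ ẍ = −rω² cosθ (ω constant).
|a| = rω²|cosθ| = 0.0482·(5.82)²·|cos 62.2°| = 0.76145 m/s².

0.761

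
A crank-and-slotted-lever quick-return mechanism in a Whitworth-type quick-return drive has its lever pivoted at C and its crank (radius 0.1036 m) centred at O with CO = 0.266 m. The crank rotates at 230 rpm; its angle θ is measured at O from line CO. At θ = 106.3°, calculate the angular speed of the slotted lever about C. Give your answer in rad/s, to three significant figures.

ω = 24.09 rad/s (from 230 rpm).
Crank pin A relative to C: A = (d + r cosθ, r sinθ); lever angle φ = atan2(r sinθ, d + r cosθ).
Differentiating tanφ: φ̇ = rω(d cosθ + r)/(d² + r² + 2dr cosθ).
d² + r² + 2dr cosθ = |CA|² = 0.06602 m²;  d cosθ + r = +0.028943 m.
|ω_lever| = |0.1036·24.09·+0.028943| / 0.06602 = 1.0939 rad/s.

1.09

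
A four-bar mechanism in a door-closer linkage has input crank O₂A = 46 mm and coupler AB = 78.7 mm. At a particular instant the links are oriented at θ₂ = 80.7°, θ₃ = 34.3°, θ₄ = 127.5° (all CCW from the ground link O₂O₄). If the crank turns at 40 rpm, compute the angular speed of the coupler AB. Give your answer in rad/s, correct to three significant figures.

1.79

ω₂ = 4.189 rad/s (from 40 rpm).
Differentiating the loop-closure r₂e^{iθ₂}+r₃e^{iθ₃}=r₁+r₄e^{iθ₄} gives r₂ω₂e^{iθ₂}+r₃ω₃e^{iθ₃}=r₄ω₄e^{iθ₄}.
Eliminating the other unknown: ω₃ = r₂ω₂ sin(θ₄−θ₂) / [r₃ sin(θ₃−θ₄)].
Numerator sine = +0.72897; denominator sine = -0.99844.
Result = 0.046·4.189·(+0.72897) / (0.0787·(-0.99844)) = -1.7876 rad/s; magnitude 1.7876 rad/s.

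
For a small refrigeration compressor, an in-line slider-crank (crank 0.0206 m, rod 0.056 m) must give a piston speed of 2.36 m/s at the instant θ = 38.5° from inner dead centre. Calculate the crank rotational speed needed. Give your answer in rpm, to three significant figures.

1360

For an in-line slider-crank, |v_piston| = rω|sinθ|·[1 + r cosθ/√(L² − r² sin²θ)].
With r = 0.0206 m, L = 0.056 m, θ = 38.5°: the bracketed kinematic factor |dx/dθ| = 0.016616 m.
ω = v/|dx/dθ| = 2.36/0.016616 = 142.03 rad/s.
N = 60ω/(2π) = 1356.3 rpm.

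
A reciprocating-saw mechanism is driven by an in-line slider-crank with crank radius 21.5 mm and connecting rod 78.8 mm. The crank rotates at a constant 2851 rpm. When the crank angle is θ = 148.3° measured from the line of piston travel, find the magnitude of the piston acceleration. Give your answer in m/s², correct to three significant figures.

ω = 2π·2851/60 = 298.6 rad/s
x(θ) = r cosθ + √(L² − r² sin²θ); with ω constant, a = ω²·d²x/dθ².
d²x/dθ² = −r cosθ − r²(cos2θ)/√u − r⁴ sin²2θ/(4u^{3/2}),  u = L² − r² sin²θ = 0.0060818 m².
Substituting r = 0.0215 m, L = 0.0788 m, θ = 148.3°: d²x/dθ² = +0.015548 m.
a = ω²·d²x/dθ² = (298.6)²·(+0.015548) = +1385.9 m/s²;  |a| = 1385.9 m/s².

1390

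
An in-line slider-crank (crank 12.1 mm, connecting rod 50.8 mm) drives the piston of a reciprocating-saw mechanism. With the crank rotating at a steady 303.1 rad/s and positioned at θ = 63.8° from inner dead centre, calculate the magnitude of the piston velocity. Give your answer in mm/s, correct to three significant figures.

3640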